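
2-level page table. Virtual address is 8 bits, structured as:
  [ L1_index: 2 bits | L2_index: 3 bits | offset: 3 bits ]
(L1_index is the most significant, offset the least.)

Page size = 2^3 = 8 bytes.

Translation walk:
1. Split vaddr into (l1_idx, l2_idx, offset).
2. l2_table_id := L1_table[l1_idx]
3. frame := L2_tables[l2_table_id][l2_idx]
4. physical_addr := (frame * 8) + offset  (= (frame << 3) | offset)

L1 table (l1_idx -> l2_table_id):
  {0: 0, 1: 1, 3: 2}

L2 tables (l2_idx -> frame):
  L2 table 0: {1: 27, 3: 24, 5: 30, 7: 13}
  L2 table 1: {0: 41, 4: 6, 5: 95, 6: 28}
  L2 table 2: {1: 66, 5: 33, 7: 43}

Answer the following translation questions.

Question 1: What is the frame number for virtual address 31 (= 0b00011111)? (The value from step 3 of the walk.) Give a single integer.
Answer: 24

Derivation:
vaddr = 31: l1_idx=0, l2_idx=3
L1[0] = 0; L2[0][3] = 24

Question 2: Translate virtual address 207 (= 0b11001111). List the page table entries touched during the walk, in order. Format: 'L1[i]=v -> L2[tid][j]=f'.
vaddr = 207 = 0b11001111
Split: l1_idx=3, l2_idx=1, offset=7

Answer: L1[3]=2 -> L2[2][1]=66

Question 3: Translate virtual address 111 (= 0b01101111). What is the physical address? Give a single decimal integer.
vaddr = 111 = 0b01101111
Split: l1_idx=1, l2_idx=5, offset=7
L1[1] = 1
L2[1][5] = 95
paddr = 95 * 8 + 7 = 767

Answer: 767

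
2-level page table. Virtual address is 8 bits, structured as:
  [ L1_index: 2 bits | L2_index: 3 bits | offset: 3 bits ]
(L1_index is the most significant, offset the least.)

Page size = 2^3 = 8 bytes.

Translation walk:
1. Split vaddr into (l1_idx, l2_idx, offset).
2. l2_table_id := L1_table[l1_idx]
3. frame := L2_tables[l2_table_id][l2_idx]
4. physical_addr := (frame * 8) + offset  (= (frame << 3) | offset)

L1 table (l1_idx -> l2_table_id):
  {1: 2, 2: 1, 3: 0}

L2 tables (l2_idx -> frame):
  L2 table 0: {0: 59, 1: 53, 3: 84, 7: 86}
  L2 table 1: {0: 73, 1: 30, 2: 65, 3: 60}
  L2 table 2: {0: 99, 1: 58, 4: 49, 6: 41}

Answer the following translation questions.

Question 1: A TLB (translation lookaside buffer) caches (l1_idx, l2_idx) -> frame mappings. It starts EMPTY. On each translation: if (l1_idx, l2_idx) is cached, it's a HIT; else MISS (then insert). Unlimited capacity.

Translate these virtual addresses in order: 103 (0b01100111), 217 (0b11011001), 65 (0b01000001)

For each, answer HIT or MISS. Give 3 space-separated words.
vaddr=103: (1,4) not in TLB -> MISS, insert
vaddr=217: (3,3) not in TLB -> MISS, insert
vaddr=65: (1,0) not in TLB -> MISS, insert

Answer: MISS MISS MISS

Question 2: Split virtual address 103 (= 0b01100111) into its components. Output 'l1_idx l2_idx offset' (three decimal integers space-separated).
vaddr = 103 = 0b01100111
  top 2 bits -> l1_idx = 1
  next 3 bits -> l2_idx = 4
  bottom 3 bits -> offset = 7

Answer: 1 4 7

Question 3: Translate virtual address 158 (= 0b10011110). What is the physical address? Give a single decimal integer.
Answer: 486

Derivation:
vaddr = 158 = 0b10011110
Split: l1_idx=2, l2_idx=3, offset=6
L1[2] = 1
L2[1][3] = 60
paddr = 60 * 8 + 6 = 486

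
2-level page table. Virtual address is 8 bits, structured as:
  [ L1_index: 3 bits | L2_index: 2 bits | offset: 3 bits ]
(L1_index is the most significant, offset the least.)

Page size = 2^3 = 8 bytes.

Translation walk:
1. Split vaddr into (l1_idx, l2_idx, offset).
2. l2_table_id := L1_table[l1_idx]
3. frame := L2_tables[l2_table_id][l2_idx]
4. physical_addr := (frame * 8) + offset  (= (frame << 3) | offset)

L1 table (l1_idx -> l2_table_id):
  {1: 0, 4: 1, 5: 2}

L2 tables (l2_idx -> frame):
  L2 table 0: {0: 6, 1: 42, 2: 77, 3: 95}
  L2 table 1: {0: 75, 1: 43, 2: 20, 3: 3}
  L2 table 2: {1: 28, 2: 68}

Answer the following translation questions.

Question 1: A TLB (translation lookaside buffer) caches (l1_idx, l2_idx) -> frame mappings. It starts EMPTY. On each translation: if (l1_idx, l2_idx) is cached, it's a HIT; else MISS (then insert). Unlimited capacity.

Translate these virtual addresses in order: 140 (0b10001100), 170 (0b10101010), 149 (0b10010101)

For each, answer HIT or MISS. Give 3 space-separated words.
vaddr=140: (4,1) not in TLB -> MISS, insert
vaddr=170: (5,1) not in TLB -> MISS, insert
vaddr=149: (4,2) not in TLB -> MISS, insert

Answer: MISS MISS MISS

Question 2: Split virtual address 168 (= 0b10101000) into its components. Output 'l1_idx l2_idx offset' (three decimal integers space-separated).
vaddr = 168 = 0b10101000
  top 3 bits -> l1_idx = 5
  next 2 bits -> l2_idx = 1
  bottom 3 bits -> offset = 0

Answer: 5 1 0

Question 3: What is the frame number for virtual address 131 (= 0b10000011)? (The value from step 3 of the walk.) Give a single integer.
Answer: 75

Derivation:
vaddr = 131: l1_idx=4, l2_idx=0
L1[4] = 1; L2[1][0] = 75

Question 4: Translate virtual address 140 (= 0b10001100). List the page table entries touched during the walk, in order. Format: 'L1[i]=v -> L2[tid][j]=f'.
Answer: L1[4]=1 -> L2[1][1]=43

Derivation:
vaddr = 140 = 0b10001100
Split: l1_idx=4, l2_idx=1, offset=4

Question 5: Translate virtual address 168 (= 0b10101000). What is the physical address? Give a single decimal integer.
vaddr = 168 = 0b10101000
Split: l1_idx=5, l2_idx=1, offset=0
L1[5] = 2
L2[2][1] = 28
paddr = 28 * 8 + 0 = 224

Answer: 224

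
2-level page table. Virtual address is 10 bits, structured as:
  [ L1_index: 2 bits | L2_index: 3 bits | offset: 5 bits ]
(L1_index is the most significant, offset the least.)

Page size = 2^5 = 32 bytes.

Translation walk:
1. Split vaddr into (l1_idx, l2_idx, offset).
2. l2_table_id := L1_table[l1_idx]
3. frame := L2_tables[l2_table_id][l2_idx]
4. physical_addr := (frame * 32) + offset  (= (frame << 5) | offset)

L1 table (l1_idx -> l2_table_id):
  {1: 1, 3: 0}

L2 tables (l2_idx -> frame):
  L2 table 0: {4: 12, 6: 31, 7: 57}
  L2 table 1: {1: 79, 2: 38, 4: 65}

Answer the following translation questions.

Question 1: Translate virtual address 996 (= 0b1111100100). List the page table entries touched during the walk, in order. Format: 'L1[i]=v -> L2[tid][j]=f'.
Answer: L1[3]=0 -> L2[0][7]=57

Derivation:
vaddr = 996 = 0b1111100100
Split: l1_idx=3, l2_idx=7, offset=4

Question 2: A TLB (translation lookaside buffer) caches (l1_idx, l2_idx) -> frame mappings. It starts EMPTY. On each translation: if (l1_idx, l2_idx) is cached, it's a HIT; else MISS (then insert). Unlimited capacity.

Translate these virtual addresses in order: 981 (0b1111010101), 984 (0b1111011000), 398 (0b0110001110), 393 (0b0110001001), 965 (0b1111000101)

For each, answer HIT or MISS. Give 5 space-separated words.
vaddr=981: (3,6) not in TLB -> MISS, insert
vaddr=984: (3,6) in TLB -> HIT
vaddr=398: (1,4) not in TLB -> MISS, insert
vaddr=393: (1,4) in TLB -> HIT
vaddr=965: (3,6) in TLB -> HIT

Answer: MISS HIT MISS HIT HIT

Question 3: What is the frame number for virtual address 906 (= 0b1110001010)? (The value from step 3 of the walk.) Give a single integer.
Answer: 12

Derivation:
vaddr = 906: l1_idx=3, l2_idx=4
L1[3] = 0; L2[0][4] = 12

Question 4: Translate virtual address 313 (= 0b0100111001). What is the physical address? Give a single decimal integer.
Answer: 2553

Derivation:
vaddr = 313 = 0b0100111001
Split: l1_idx=1, l2_idx=1, offset=25
L1[1] = 1
L2[1][1] = 79
paddr = 79 * 32 + 25 = 2553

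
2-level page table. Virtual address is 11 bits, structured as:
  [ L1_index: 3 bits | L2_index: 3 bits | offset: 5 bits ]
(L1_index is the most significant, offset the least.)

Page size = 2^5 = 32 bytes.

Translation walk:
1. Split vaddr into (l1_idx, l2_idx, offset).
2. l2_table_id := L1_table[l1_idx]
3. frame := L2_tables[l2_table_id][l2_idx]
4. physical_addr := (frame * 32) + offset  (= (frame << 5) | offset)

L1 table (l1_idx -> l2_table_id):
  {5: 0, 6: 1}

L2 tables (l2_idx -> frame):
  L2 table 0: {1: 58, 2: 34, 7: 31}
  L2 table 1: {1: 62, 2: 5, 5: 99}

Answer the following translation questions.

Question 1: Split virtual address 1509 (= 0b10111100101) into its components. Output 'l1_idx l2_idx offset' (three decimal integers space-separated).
Answer: 5 7 5

Derivation:
vaddr = 1509 = 0b10111100101
  top 3 bits -> l1_idx = 5
  next 3 bits -> l2_idx = 7
  bottom 5 bits -> offset = 5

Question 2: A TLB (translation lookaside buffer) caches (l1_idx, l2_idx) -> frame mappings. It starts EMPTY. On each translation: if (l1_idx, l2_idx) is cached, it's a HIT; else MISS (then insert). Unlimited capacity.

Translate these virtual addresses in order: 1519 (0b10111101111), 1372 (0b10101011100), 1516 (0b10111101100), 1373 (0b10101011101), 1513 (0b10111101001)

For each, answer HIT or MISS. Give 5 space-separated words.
Answer: MISS MISS HIT HIT HIT

Derivation:
vaddr=1519: (5,7) not in TLB -> MISS, insert
vaddr=1372: (5,2) not in TLB -> MISS, insert
vaddr=1516: (5,7) in TLB -> HIT
vaddr=1373: (5,2) in TLB -> HIT
vaddr=1513: (5,7) in TLB -> HIT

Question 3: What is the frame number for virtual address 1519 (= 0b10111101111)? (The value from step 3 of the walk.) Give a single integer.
Answer: 31

Derivation:
vaddr = 1519: l1_idx=5, l2_idx=7
L1[5] = 0; L2[0][7] = 31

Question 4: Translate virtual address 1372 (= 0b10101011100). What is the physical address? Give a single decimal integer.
vaddr = 1372 = 0b10101011100
Split: l1_idx=5, l2_idx=2, offset=28
L1[5] = 0
L2[0][2] = 34
paddr = 34 * 32 + 28 = 1116

Answer: 1116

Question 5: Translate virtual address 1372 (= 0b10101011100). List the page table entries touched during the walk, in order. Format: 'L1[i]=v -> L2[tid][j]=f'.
Answer: L1[5]=0 -> L2[0][2]=34

Derivation:
vaddr = 1372 = 0b10101011100
Split: l1_idx=5, l2_idx=2, offset=28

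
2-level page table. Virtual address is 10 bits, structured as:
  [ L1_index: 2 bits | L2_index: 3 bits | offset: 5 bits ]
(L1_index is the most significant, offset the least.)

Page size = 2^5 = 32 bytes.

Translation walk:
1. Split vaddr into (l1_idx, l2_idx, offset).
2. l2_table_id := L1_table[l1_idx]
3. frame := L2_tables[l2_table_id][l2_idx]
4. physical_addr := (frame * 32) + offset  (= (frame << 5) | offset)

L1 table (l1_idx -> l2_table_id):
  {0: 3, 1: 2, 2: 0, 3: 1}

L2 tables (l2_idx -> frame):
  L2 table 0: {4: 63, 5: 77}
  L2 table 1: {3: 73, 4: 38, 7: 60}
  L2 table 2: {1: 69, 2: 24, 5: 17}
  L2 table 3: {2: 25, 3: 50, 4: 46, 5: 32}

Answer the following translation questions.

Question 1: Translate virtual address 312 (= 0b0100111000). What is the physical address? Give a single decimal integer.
Answer: 2232

Derivation:
vaddr = 312 = 0b0100111000
Split: l1_idx=1, l2_idx=1, offset=24
L1[1] = 2
L2[2][1] = 69
paddr = 69 * 32 + 24 = 2232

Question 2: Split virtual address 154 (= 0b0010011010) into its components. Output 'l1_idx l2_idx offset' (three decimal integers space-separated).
vaddr = 154 = 0b0010011010
  top 2 bits -> l1_idx = 0
  next 3 bits -> l2_idx = 4
  bottom 5 bits -> offset = 26

Answer: 0 4 26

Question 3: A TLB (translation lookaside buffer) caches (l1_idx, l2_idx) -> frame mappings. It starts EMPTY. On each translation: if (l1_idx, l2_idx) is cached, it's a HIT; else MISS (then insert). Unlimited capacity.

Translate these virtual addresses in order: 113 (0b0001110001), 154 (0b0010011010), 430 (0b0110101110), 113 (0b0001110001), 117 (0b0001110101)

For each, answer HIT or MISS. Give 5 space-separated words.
Answer: MISS MISS MISS HIT HIT

Derivation:
vaddr=113: (0,3) not in TLB -> MISS, insert
vaddr=154: (0,4) not in TLB -> MISS, insert
vaddr=430: (1,5) not in TLB -> MISS, insert
vaddr=113: (0,3) in TLB -> HIT
vaddr=117: (0,3) in TLB -> HIT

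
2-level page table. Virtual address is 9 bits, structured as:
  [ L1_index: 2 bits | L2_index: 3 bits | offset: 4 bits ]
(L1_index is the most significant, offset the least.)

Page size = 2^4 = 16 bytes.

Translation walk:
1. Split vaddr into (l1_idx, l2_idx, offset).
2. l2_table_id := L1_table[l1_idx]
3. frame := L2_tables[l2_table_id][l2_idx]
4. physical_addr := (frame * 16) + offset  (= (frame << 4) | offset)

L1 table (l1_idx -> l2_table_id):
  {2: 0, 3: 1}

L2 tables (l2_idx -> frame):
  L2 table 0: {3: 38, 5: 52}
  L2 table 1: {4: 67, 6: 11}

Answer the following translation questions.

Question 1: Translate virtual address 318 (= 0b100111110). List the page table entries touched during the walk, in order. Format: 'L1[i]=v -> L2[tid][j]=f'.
Answer: L1[2]=0 -> L2[0][3]=38

Derivation:
vaddr = 318 = 0b100111110
Split: l1_idx=2, l2_idx=3, offset=14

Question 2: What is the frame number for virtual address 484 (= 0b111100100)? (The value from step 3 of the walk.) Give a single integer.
Answer: 11

Derivation:
vaddr = 484: l1_idx=3, l2_idx=6
L1[3] = 1; L2[1][6] = 11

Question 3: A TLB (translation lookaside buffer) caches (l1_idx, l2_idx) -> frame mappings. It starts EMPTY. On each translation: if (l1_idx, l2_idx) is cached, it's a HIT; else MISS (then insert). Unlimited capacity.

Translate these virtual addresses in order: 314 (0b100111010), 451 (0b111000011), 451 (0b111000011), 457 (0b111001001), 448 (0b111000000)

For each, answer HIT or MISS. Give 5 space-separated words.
vaddr=314: (2,3) not in TLB -> MISS, insert
vaddr=451: (3,4) not in TLB -> MISS, insert
vaddr=451: (3,4) in TLB -> HIT
vaddr=457: (3,4) in TLB -> HIT
vaddr=448: (3,4) in TLB -> HIT

Answer: MISS MISS HIT HIT HIT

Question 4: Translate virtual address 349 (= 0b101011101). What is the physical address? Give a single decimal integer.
Answer: 845

Derivation:
vaddr = 349 = 0b101011101
Split: l1_idx=2, l2_idx=5, offset=13
L1[2] = 0
L2[0][5] = 52
paddr = 52 * 16 + 13 = 845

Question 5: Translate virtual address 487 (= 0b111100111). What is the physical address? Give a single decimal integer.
Answer: 183

Derivation:
vaddr = 487 = 0b111100111
Split: l1_idx=3, l2_idx=6, offset=7
L1[3] = 1
L2[1][6] = 11
paddr = 11 * 16 + 7 = 183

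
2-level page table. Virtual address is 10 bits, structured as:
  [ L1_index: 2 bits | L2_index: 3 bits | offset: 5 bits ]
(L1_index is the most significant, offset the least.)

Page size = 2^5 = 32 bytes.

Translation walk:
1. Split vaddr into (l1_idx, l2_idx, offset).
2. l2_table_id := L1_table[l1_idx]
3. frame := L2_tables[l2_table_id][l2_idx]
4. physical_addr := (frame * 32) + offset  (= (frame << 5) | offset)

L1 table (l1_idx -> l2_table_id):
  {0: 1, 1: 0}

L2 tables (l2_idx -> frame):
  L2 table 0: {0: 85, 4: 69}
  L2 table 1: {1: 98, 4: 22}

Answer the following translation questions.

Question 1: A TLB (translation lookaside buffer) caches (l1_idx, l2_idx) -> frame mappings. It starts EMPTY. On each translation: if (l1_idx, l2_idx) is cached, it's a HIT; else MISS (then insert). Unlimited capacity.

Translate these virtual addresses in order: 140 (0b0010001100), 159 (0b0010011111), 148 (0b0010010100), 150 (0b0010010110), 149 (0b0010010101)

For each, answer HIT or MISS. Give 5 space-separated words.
Answer: MISS HIT HIT HIT HIT

Derivation:
vaddr=140: (0,4) not in TLB -> MISS, insert
vaddr=159: (0,4) in TLB -> HIT
vaddr=148: (0,4) in TLB -> HIT
vaddr=150: (0,4) in TLB -> HIT
vaddr=149: (0,4) in TLB -> HIT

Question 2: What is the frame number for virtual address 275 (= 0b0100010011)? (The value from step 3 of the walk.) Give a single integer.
Answer: 85

Derivation:
vaddr = 275: l1_idx=1, l2_idx=0
L1[1] = 0; L2[0][0] = 85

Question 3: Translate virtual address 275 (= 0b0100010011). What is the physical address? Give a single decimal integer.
vaddr = 275 = 0b0100010011
Split: l1_idx=1, l2_idx=0, offset=19
L1[1] = 0
L2[0][0] = 85
paddr = 85 * 32 + 19 = 2739

Answer: 2739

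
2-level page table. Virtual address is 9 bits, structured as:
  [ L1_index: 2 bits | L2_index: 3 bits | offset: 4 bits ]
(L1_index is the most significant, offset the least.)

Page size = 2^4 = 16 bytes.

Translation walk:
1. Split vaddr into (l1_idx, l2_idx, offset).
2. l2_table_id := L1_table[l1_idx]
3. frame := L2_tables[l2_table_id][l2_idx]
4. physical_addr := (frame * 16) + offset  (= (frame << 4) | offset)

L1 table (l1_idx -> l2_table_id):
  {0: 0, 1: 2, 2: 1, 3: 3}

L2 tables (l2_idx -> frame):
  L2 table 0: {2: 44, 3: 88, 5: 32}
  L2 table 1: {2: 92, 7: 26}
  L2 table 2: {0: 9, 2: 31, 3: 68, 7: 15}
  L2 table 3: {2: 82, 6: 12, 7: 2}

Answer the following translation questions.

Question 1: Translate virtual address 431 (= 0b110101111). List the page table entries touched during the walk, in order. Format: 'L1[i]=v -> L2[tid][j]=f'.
vaddr = 431 = 0b110101111
Split: l1_idx=3, l2_idx=2, offset=15

Answer: L1[3]=3 -> L2[3][2]=82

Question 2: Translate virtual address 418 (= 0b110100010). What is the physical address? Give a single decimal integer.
Answer: 1314

Derivation:
vaddr = 418 = 0b110100010
Split: l1_idx=3, l2_idx=2, offset=2
L1[3] = 3
L2[3][2] = 82
paddr = 82 * 16 + 2 = 1314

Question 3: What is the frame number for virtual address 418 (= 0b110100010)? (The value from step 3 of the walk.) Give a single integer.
vaddr = 418: l1_idx=3, l2_idx=2
L1[3] = 3; L2[3][2] = 82

Answer: 82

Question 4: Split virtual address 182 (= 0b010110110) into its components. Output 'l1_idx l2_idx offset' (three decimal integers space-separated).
vaddr = 182 = 0b010110110
  top 2 bits -> l1_idx = 1
  next 3 bits -> l2_idx = 3
  bottom 4 bits -> offset = 6

Answer: 1 3 6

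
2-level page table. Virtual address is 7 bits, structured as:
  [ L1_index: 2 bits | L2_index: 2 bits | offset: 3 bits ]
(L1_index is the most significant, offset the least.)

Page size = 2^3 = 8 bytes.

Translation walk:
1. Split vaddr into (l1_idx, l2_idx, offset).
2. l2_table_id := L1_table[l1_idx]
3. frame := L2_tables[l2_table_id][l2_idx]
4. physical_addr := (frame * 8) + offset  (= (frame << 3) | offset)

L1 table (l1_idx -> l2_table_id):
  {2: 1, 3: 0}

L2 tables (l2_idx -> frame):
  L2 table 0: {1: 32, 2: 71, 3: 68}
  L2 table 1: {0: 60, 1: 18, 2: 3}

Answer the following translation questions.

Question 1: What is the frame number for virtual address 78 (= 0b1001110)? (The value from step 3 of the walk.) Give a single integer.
vaddr = 78: l1_idx=2, l2_idx=1
L1[2] = 1; L2[1][1] = 18

Answer: 18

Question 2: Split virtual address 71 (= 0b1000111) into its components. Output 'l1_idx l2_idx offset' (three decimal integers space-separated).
Answer: 2 0 7

Derivation:
vaddr = 71 = 0b1000111
  top 2 bits -> l1_idx = 2
  next 2 bits -> l2_idx = 0
  bottom 3 bits -> offset = 7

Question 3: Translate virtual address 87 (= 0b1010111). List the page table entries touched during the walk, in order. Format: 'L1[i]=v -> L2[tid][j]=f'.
Answer: L1[2]=1 -> L2[1][2]=3

Derivation:
vaddr = 87 = 0b1010111
Split: l1_idx=2, l2_idx=2, offset=7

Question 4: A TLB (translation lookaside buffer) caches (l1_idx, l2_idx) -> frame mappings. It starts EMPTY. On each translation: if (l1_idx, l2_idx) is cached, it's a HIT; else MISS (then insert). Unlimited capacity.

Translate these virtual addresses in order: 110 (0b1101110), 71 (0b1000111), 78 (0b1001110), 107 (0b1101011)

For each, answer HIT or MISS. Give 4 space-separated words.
Answer: MISS MISS MISS HIT

Derivation:
vaddr=110: (3,1) not in TLB -> MISS, insert
vaddr=71: (2,0) not in TLB -> MISS, insert
vaddr=78: (2,1) not in TLB -> MISS, insert
vaddr=107: (3,1) in TLB -> HIT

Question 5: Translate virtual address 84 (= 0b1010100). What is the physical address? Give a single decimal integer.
vaddr = 84 = 0b1010100
Split: l1_idx=2, l2_idx=2, offset=4
L1[2] = 1
L2[1][2] = 3
paddr = 3 * 8 + 4 = 28

Answer: 28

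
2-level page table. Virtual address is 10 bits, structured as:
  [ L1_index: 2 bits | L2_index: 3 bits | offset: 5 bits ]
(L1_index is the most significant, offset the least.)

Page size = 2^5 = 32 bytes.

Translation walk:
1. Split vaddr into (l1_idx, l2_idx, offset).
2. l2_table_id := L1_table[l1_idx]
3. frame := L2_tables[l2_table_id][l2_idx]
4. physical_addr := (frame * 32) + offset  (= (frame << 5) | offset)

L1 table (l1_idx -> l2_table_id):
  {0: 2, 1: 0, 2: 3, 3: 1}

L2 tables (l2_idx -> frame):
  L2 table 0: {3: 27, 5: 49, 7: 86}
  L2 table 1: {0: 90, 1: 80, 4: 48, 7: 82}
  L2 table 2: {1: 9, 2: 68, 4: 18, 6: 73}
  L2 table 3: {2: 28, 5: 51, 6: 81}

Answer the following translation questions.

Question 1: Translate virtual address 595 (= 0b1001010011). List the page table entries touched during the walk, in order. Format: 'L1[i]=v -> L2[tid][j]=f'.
vaddr = 595 = 0b1001010011
Split: l1_idx=2, l2_idx=2, offset=19

Answer: L1[2]=3 -> L2[3][2]=28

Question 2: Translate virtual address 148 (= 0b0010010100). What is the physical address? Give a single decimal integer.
vaddr = 148 = 0b0010010100
Split: l1_idx=0, l2_idx=4, offset=20
L1[0] = 2
L2[2][4] = 18
paddr = 18 * 32 + 20 = 596

Answer: 596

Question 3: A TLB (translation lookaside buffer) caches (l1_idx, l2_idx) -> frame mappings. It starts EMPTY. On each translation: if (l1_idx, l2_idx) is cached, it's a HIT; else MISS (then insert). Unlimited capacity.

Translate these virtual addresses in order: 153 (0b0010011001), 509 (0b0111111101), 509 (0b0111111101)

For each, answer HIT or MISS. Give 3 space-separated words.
vaddr=153: (0,4) not in TLB -> MISS, insert
vaddr=509: (1,7) not in TLB -> MISS, insert
vaddr=509: (1,7) in TLB -> HIT

Answer: MISS MISS HIT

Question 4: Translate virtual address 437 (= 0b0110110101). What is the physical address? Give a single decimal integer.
vaddr = 437 = 0b0110110101
Split: l1_idx=1, l2_idx=5, offset=21
L1[1] = 0
L2[0][5] = 49
paddr = 49 * 32 + 21 = 1589

Answer: 1589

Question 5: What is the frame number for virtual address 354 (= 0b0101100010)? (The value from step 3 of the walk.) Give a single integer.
vaddr = 354: l1_idx=1, l2_idx=3
L1[1] = 0; L2[0][3] = 27

Answer: 27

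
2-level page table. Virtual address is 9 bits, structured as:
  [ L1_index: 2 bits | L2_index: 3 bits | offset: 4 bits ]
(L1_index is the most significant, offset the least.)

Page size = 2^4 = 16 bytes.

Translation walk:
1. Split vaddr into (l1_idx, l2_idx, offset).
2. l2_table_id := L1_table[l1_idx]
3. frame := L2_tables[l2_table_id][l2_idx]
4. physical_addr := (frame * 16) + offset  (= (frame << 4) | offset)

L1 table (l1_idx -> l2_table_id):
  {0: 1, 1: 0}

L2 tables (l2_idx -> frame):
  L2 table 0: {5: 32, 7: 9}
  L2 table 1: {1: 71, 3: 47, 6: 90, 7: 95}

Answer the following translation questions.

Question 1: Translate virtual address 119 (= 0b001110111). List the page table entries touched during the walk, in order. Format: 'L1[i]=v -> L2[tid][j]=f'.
Answer: L1[0]=1 -> L2[1][7]=95

Derivation:
vaddr = 119 = 0b001110111
Split: l1_idx=0, l2_idx=7, offset=7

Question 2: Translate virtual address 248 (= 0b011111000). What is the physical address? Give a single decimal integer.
Answer: 152

Derivation:
vaddr = 248 = 0b011111000
Split: l1_idx=1, l2_idx=7, offset=8
L1[1] = 0
L2[0][7] = 9
paddr = 9 * 16 + 8 = 152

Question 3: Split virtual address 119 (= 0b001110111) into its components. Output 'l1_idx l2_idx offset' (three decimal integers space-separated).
Answer: 0 7 7

Derivation:
vaddr = 119 = 0b001110111
  top 2 bits -> l1_idx = 0
  next 3 bits -> l2_idx = 7
  bottom 4 bits -> offset = 7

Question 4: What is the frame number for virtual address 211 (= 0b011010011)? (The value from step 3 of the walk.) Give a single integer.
Answer: 32

Derivation:
vaddr = 211: l1_idx=1, l2_idx=5
L1[1] = 0; L2[0][5] = 32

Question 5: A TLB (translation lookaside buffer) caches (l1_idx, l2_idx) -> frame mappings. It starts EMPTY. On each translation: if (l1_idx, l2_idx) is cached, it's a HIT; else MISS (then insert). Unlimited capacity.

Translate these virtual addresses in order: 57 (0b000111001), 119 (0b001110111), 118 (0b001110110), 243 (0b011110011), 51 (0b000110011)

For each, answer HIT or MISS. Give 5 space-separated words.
vaddr=57: (0,3) not in TLB -> MISS, insert
vaddr=119: (0,7) not in TLB -> MISS, insert
vaddr=118: (0,7) in TLB -> HIT
vaddr=243: (1,7) not in TLB -> MISS, insert
vaddr=51: (0,3) in TLB -> HIT

Answer: MISS MISS HIT MISS HIT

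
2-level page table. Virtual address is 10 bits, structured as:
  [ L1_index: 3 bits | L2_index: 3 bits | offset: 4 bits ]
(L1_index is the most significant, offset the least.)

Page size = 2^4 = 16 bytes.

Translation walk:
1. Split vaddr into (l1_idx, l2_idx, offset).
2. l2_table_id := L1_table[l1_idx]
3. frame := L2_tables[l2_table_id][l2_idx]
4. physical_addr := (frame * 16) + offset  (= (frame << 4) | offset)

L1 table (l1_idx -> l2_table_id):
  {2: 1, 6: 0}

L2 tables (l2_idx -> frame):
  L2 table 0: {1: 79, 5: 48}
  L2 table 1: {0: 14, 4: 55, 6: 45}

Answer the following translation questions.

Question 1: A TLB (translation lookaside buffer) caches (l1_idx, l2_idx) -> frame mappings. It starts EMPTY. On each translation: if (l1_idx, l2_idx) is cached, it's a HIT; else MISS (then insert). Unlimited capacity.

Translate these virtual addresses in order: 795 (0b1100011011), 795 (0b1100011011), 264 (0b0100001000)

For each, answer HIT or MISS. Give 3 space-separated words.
vaddr=795: (6,1) not in TLB -> MISS, insert
vaddr=795: (6,1) in TLB -> HIT
vaddr=264: (2,0) not in TLB -> MISS, insert

Answer: MISS HIT MISS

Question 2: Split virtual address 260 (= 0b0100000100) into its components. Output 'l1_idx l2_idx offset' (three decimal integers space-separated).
Answer: 2 0 4

Derivation:
vaddr = 260 = 0b0100000100
  top 3 bits -> l1_idx = 2
  next 3 bits -> l2_idx = 0
  bottom 4 bits -> offset = 4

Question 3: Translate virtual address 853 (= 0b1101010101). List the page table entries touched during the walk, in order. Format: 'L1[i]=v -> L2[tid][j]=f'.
vaddr = 853 = 0b1101010101
Split: l1_idx=6, l2_idx=5, offset=5

Answer: L1[6]=0 -> L2[0][5]=48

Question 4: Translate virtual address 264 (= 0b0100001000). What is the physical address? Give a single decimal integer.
Answer: 232

Derivation:
vaddr = 264 = 0b0100001000
Split: l1_idx=2, l2_idx=0, offset=8
L1[2] = 1
L2[1][0] = 14
paddr = 14 * 16 + 8 = 232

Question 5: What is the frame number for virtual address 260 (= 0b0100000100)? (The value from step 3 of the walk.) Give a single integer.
vaddr = 260: l1_idx=2, l2_idx=0
L1[2] = 1; L2[1][0] = 14

Answer: 14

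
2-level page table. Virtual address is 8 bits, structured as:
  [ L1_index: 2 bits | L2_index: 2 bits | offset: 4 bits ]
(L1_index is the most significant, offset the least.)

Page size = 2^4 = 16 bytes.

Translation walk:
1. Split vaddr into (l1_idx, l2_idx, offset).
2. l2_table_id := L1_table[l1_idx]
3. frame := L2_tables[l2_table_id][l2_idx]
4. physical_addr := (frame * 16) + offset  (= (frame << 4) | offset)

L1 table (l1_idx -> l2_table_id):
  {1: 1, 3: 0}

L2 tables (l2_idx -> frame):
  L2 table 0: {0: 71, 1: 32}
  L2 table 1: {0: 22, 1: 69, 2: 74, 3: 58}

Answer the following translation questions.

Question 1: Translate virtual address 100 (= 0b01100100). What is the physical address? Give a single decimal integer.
vaddr = 100 = 0b01100100
Split: l1_idx=1, l2_idx=2, offset=4
L1[1] = 1
L2[1][2] = 74
paddr = 74 * 16 + 4 = 1188

Answer: 1188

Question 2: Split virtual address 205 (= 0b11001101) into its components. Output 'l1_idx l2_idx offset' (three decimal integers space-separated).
vaddr = 205 = 0b11001101
  top 2 bits -> l1_idx = 3
  next 2 bits -> l2_idx = 0
  bottom 4 bits -> offset = 13

Answer: 3 0 13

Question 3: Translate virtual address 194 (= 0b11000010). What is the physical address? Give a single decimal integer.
Answer: 1138

Derivation:
vaddr = 194 = 0b11000010
Split: l1_idx=3, l2_idx=0, offset=2
L1[3] = 0
L2[0][0] = 71
paddr = 71 * 16 + 2 = 1138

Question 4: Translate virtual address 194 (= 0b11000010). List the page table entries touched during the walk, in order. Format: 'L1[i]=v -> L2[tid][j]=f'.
vaddr = 194 = 0b11000010
Split: l1_idx=3, l2_idx=0, offset=2

Answer: L1[3]=0 -> L2[0][0]=71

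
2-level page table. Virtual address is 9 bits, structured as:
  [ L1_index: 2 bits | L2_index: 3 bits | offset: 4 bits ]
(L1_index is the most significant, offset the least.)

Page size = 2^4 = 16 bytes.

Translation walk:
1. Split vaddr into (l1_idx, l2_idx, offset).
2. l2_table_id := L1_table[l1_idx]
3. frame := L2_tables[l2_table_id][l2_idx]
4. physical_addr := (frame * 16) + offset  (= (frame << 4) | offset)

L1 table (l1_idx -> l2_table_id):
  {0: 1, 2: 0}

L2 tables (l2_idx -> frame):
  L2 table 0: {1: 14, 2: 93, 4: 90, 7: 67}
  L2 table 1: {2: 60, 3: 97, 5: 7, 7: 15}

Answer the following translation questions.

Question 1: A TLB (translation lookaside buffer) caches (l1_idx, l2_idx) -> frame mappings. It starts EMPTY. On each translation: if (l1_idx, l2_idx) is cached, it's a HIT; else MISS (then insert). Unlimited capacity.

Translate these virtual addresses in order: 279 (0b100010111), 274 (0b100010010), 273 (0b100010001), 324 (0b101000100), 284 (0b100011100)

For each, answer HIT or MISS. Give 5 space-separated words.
Answer: MISS HIT HIT MISS HIT

Derivation:
vaddr=279: (2,1) not in TLB -> MISS, insert
vaddr=274: (2,1) in TLB -> HIT
vaddr=273: (2,1) in TLB -> HIT
vaddr=324: (2,4) not in TLB -> MISS, insert
vaddr=284: (2,1) in TLB -> HIT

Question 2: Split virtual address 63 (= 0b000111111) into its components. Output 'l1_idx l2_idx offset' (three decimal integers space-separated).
vaddr = 63 = 0b000111111
  top 2 bits -> l1_idx = 0
  next 3 bits -> l2_idx = 3
  bottom 4 bits -> offset = 15

Answer: 0 3 15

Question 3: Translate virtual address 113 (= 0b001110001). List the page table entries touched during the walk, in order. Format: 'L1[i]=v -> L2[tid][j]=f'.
Answer: L1[0]=1 -> L2[1][7]=15

Derivation:
vaddr = 113 = 0b001110001
Split: l1_idx=0, l2_idx=7, offset=1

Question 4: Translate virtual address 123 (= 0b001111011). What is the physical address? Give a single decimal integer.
Answer: 251

Derivation:
vaddr = 123 = 0b001111011
Split: l1_idx=0, l2_idx=7, offset=11
L1[0] = 1
L2[1][7] = 15
paddr = 15 * 16 + 11 = 251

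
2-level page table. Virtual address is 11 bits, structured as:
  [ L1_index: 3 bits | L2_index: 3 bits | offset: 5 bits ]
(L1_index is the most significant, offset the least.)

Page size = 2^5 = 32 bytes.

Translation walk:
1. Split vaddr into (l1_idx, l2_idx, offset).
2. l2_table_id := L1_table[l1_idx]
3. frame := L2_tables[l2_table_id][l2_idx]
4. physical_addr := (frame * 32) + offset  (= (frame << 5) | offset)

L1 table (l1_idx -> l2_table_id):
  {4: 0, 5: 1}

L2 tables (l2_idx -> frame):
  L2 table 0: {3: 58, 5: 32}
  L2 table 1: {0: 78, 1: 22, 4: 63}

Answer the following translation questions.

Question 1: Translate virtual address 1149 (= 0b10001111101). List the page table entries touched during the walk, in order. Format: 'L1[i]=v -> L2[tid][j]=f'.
vaddr = 1149 = 0b10001111101
Split: l1_idx=4, l2_idx=3, offset=29

Answer: L1[4]=0 -> L2[0][3]=58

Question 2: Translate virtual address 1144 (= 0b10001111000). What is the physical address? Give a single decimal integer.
vaddr = 1144 = 0b10001111000
Split: l1_idx=4, l2_idx=3, offset=24
L1[4] = 0
L2[0][3] = 58
paddr = 58 * 32 + 24 = 1880

Answer: 1880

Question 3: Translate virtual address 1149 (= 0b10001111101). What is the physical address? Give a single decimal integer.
vaddr = 1149 = 0b10001111101
Split: l1_idx=4, l2_idx=3, offset=29
L1[4] = 0
L2[0][3] = 58
paddr = 58 * 32 + 29 = 1885

Answer: 1885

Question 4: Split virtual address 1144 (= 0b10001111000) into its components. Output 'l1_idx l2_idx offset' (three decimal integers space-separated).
Answer: 4 3 24

Derivation:
vaddr = 1144 = 0b10001111000
  top 3 bits -> l1_idx = 4
  next 3 bits -> l2_idx = 3
  bottom 5 bits -> offset = 24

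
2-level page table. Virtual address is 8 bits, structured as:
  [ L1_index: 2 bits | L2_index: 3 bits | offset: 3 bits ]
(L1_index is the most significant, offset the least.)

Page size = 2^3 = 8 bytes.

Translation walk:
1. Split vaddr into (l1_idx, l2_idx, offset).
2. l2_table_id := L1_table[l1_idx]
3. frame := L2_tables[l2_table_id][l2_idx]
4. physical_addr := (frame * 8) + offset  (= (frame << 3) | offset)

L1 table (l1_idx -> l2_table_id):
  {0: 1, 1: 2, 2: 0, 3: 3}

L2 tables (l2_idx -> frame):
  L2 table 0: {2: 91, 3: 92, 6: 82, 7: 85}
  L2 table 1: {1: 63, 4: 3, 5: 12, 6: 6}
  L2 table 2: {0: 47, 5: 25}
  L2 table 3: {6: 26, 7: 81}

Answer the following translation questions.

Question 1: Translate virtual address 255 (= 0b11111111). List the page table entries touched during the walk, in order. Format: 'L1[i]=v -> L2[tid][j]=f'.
vaddr = 255 = 0b11111111
Split: l1_idx=3, l2_idx=7, offset=7

Answer: L1[3]=3 -> L2[3][7]=81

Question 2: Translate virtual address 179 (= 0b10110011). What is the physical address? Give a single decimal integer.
Answer: 659

Derivation:
vaddr = 179 = 0b10110011
Split: l1_idx=2, l2_idx=6, offset=3
L1[2] = 0
L2[0][6] = 82
paddr = 82 * 8 + 3 = 659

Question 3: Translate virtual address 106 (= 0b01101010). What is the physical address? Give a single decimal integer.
vaddr = 106 = 0b01101010
Split: l1_idx=1, l2_idx=5, offset=2
L1[1] = 2
L2[2][5] = 25
paddr = 25 * 8 + 2 = 202

Answer: 202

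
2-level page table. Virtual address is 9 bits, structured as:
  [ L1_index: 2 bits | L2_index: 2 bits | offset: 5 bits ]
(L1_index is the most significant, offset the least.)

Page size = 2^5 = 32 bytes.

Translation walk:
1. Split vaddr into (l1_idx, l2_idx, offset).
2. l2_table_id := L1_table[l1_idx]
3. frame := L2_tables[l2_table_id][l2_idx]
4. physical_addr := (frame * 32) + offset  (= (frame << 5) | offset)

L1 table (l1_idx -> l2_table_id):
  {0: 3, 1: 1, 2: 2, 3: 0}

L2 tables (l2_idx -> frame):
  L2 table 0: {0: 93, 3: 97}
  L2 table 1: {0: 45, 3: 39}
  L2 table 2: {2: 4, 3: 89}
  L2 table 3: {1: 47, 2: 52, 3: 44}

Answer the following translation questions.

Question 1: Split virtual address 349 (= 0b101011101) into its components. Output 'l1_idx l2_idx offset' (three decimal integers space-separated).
Answer: 2 2 29

Derivation:
vaddr = 349 = 0b101011101
  top 2 bits -> l1_idx = 2
  next 2 bits -> l2_idx = 2
  bottom 5 bits -> offset = 29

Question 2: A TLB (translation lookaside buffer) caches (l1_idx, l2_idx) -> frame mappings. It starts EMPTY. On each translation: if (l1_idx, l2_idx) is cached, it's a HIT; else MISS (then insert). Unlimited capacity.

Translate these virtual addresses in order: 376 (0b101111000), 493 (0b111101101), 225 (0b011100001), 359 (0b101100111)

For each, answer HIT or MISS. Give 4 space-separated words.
vaddr=376: (2,3) not in TLB -> MISS, insert
vaddr=493: (3,3) not in TLB -> MISS, insert
vaddr=225: (1,3) not in TLB -> MISS, insert
vaddr=359: (2,3) in TLB -> HIT

Answer: MISS MISS MISS HIT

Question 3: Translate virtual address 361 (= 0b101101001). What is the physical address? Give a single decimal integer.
Answer: 2857

Derivation:
vaddr = 361 = 0b101101001
Split: l1_idx=2, l2_idx=3, offset=9
L1[2] = 2
L2[2][3] = 89
paddr = 89 * 32 + 9 = 2857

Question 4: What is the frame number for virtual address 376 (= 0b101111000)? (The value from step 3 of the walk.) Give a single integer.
vaddr = 376: l1_idx=2, l2_idx=3
L1[2] = 2; L2[2][3] = 89

Answer: 89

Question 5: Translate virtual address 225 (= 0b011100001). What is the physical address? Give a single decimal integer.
Answer: 1249

Derivation:
vaddr = 225 = 0b011100001
Split: l1_idx=1, l2_idx=3, offset=1
L1[1] = 1
L2[1][3] = 39
paddr = 39 * 32 + 1 = 1249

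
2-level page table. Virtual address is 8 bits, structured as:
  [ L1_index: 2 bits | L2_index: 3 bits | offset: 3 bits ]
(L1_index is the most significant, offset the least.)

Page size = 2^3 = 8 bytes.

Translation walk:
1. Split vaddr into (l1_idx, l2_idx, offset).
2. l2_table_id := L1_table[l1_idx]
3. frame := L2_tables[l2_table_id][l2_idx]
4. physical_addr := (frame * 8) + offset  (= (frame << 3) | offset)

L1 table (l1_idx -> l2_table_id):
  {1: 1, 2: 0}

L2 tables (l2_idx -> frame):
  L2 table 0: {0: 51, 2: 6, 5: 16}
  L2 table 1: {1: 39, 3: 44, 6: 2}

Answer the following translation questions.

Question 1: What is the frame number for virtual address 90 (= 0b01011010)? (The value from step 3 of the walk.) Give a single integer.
vaddr = 90: l1_idx=1, l2_idx=3
L1[1] = 1; L2[1][3] = 44

Answer: 44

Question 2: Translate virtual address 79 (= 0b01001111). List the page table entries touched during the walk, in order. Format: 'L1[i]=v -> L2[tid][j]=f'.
Answer: L1[1]=1 -> L2[1][1]=39

Derivation:
vaddr = 79 = 0b01001111
Split: l1_idx=1, l2_idx=1, offset=7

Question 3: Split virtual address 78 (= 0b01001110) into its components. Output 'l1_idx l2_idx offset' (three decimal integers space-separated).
Answer: 1 1 6

Derivation:
vaddr = 78 = 0b01001110
  top 2 bits -> l1_idx = 1
  next 3 bits -> l2_idx = 1
  bottom 3 bits -> offset = 6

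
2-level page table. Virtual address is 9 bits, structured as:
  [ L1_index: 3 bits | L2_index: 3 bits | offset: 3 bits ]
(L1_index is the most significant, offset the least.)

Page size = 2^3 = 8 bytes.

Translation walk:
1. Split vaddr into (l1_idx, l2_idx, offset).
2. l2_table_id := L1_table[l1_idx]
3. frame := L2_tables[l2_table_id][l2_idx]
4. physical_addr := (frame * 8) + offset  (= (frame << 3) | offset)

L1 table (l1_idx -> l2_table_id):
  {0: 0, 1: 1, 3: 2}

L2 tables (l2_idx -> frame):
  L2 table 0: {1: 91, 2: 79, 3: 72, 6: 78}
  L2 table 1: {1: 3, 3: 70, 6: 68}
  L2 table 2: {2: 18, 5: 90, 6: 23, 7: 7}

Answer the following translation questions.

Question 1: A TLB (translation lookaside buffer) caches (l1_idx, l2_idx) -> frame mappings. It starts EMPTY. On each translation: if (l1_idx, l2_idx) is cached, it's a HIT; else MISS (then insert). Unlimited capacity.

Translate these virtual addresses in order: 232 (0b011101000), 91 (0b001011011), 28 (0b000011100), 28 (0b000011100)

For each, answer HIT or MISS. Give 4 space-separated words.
Answer: MISS MISS MISS HIT

Derivation:
vaddr=232: (3,5) not in TLB -> MISS, insert
vaddr=91: (1,3) not in TLB -> MISS, insert
vaddr=28: (0,3) not in TLB -> MISS, insert
vaddr=28: (0,3) in TLB -> HIT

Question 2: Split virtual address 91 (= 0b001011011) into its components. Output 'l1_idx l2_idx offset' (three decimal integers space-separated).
Answer: 1 3 3

Derivation:
vaddr = 91 = 0b001011011
  top 3 bits -> l1_idx = 1
  next 3 bits -> l2_idx = 3
  bottom 3 bits -> offset = 3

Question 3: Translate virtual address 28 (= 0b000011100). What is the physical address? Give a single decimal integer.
vaddr = 28 = 0b000011100
Split: l1_idx=0, l2_idx=3, offset=4
L1[0] = 0
L2[0][3] = 72
paddr = 72 * 8 + 4 = 580

Answer: 580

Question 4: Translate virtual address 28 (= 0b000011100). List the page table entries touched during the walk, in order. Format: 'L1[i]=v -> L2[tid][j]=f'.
vaddr = 28 = 0b000011100
Split: l1_idx=0, l2_idx=3, offset=4

Answer: L1[0]=0 -> L2[0][3]=72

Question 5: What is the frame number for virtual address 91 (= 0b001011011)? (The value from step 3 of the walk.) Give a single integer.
Answer: 70

Derivation:
vaddr = 91: l1_idx=1, l2_idx=3
L1[1] = 1; L2[1][3] = 70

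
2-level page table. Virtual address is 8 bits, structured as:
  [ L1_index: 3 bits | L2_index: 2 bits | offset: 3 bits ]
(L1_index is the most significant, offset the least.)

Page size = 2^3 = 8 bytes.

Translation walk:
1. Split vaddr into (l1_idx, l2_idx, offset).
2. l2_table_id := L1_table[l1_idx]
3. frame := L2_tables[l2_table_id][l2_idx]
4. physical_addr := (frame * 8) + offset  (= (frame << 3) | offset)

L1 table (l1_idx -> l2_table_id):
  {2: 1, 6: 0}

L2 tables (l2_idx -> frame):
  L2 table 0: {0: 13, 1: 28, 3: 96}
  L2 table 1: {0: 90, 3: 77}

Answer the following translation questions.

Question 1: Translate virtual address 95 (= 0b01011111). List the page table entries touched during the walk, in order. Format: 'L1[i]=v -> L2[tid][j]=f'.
Answer: L1[2]=1 -> L2[1][3]=77

Derivation:
vaddr = 95 = 0b01011111
Split: l1_idx=2, l2_idx=3, offset=7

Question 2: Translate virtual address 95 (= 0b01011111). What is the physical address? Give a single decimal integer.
Answer: 623

Derivation:
vaddr = 95 = 0b01011111
Split: l1_idx=2, l2_idx=3, offset=7
L1[2] = 1
L2[1][3] = 77
paddr = 77 * 8 + 7 = 623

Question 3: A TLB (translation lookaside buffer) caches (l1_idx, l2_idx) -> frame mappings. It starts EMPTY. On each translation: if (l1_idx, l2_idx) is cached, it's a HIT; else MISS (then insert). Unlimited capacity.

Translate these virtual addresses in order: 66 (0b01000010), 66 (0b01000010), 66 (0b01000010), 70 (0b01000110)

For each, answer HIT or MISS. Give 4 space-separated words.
Answer: MISS HIT HIT HIT

Derivation:
vaddr=66: (2,0) not in TLB -> MISS, insert
vaddr=66: (2,0) in TLB -> HIT
vaddr=66: (2,0) in TLB -> HIT
vaddr=70: (2,0) in TLB -> HIT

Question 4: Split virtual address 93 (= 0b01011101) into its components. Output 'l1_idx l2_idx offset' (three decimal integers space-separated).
vaddr = 93 = 0b01011101
  top 3 bits -> l1_idx = 2
  next 2 bits -> l2_idx = 3
  bottom 3 bits -> offset = 5

Answer: 2 3 5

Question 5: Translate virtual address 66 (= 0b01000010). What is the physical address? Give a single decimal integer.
vaddr = 66 = 0b01000010
Split: l1_idx=2, l2_idx=0, offset=2
L1[2] = 1
L2[1][0] = 90
paddr = 90 * 8 + 2 = 722

Answer: 722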